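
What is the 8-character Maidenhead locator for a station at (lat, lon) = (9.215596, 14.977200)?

JJ79lf71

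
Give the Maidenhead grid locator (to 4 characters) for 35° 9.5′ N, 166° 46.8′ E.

RM35

Offset from 180°W / 90°S: lon 346.78°, lat 125.16°.
Field (20°×10°, letters A–R): lon ⌊346.78/20⌋ = 17 → R; lat ⌊125.16/10⌋ = 12 → M.
Square (2°×1°, digits 0–9): lon ⌊6.78/2⌋ = 3; lat ⌊5.16/1⌋ = 5.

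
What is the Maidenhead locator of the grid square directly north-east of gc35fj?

GC35gk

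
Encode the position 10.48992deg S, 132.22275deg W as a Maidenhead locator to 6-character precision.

Offset from 180°W / 90°S: lon 47.7773°, lat 79.5101°.
Field: 47.7773/20 → 2 → C, 79.5101/10 → 7 → H; chars CH.
Square: 7.7773/2 → 3, 9.5101/1 → 9; chars 39.
Subsquare: 1.7773/0.0833333 → 21 → v, 0.5101/0.0416667 → 12 → m; chars vm.

CH39vm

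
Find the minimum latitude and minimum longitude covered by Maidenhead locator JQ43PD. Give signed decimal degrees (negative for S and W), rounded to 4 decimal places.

Field J=9, Q=16: +9·20° lon, +16·10° lat → SW at lon 0°, lat 70°.
Square 4, 3: +4·2° lon, +3·1° lat → SW at lon 8°, lat 73°.
Subsquare p=15, d=3: +15·0.0833333° lon, +3·0.0416667° lat → SW at lon 9.25°, lat 73.125°.
latitude 73.1250, longitude 9.2500.

73.1250, 9.2500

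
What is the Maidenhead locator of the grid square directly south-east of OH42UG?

OH42vf

Longitude subsquare u = 20; +1 → 21 = v.
Latitude subsquare g = 6; −1 → 5 = f.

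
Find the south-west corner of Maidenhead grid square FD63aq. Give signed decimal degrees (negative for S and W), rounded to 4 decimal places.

-56.3333, -68.0000

Field F=5, D=3: +5·20° lon, +3·10° lat → SW at lon -80°, lat -60°.
Square 6, 3: +6·2° lon, +3·1° lat → SW at lon -68°, lat -57°.
Subsquare a=0, q=16: +0·0.0833333° lon, +16·0.0416667° lat → SW at lon -68°, lat -56.3333°.
latitude -56.3333, longitude -68.0000.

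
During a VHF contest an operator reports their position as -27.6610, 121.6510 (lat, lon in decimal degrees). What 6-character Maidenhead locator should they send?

Offset from 180°W / 90°S: lon 301.6510°, lat 62.3390°.
Field: 301.6510/20 → 15 → P, 62.3390/10 → 6 → G; chars PG.
Square: 1.6510/2 → 0, 2.3390/1 → 2; chars 02.
Subsquare: 1.6510/0.0833333 → 19 → t, 0.3390/0.0416667 → 8 → i; chars ti.

PG02ti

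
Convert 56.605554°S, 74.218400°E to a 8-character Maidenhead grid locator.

Offset from 180°W / 90°S: lon 254.21840°, lat 33.39445°.
Field (20°×10°, letters A–R): lon ⌊254.21840/20⌋ = 12 → M; lat ⌊33.39445/10⌋ = 3 → D.
Square (2°×1°, digits 0–9): lon ⌊14.21840/2⌋ = 7; lat ⌊3.39445/1⌋ = 3.
Subsquare (5′×2.5′, letters a–x): lon ⌊0.21840/0.0833333⌋ = 2 → c; lat ⌊0.39445/0.0416667⌋ = 9 → j.
Extended square (30″×15″, digits 0–9): lon ⌊0.05173/0.00833333⌋ = 6; lat ⌊0.01945/0.00416667⌋ = 4.

MD73cj64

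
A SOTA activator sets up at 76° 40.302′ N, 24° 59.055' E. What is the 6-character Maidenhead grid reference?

Shift to the Maidenhead origin (180°W, 90°S): lon 204.9843, lat 166.6717.
Field (20°×10°, letters A–R): 204.9843/20 → 10 → K, 166.6717/10 → 16 → Q; chars KQ.
Square (2°×1°, digits 0–9): 4.9843/2 → 2, 6.6717/1 → 6; chars 26.
Subsquare (5′×2.5′, letters a–x): 0.9843/0.0833333 → 11 → l, 0.6717/0.0416667 → 16 → q; chars lq.

KQ26lq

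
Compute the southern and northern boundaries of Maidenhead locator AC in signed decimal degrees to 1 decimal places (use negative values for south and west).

-70.0, -60.0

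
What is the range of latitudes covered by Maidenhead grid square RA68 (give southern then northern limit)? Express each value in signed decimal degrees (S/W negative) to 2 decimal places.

-82.00, -81.00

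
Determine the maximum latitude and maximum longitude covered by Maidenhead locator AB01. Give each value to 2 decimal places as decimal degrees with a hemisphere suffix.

78.00° S, 178.00° W

Field A=0, B=1: +0·20° lon, +1·10° lat → SW at lon -180°, lat -80°.
Square 0, 1: +0·2° lon, +1·1° lat → SW at lon -180°, lat -79°.
Cell spans 2° lon × 1° lat. NE corner is SW corner plus one full cell.
latitude 78.00° S, longitude 178.00° W.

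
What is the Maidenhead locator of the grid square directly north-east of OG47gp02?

OG47gp13

Longitude extended square 0; +1 → 1.
Latitude extended square 2; +1 → 3.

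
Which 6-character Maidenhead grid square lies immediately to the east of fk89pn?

FK89qn

Longitude subsquare p = 15; +1 → 16 = q.
The latitude characters are unchanged.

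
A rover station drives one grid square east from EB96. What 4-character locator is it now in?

FB06

Longitude square 9; +1 → 10, wraps to 0, carry into field.
Longitude field E = 4; +1 → 5 = F.
The latitude characters are unchanged.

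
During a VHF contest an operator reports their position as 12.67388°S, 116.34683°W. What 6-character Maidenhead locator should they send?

DH17th

Offset from 180°W / 90°S: lon 63.6532°, lat 77.3261°.
Field (20°×10°, letters A–R): lon ⌊63.6532/20⌋ = 3 → D; lat ⌊77.3261/10⌋ = 7 → H.
Square (2°×1°, digits 0–9): lon ⌊3.6532/2⌋ = 1; lat ⌊7.3261/1⌋ = 7.
Subsquare (5′×2.5′, letters a–x): lon ⌊1.6532/0.0833333⌋ = 19 → t; lat ⌊0.3261/0.0416667⌋ = 7 → h.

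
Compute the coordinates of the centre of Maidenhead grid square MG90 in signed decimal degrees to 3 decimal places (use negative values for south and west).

-29.500, 79.000

Field M=12, G=6: +12·20° lon, +6·10° lat → SW at lon 60°, lat -30°.
Square 9, 0: +9·2° lon, +0·1° lat → SW at lon 78°, lat -30°.
Cell spans 2° lon × 1° lat. Centre is SW corner plus half of each.
latitude -29.500, longitude 79.000.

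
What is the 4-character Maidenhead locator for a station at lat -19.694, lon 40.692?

Offset from 180°W / 90°S: lon 220.69°, lat 70.31°.
Field: lon ⌊220.69/20⌋ = 11 → L; lat ⌊70.31/10⌋ = 7 → H.
Square: lon ⌊0.69/2⌋ = 0; lat ⌊0.31/1⌋ = 0.

LH00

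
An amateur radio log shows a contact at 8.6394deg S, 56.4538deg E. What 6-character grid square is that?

LI81fi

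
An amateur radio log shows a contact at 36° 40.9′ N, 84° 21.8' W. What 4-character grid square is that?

EM76

Offset from 180°W / 90°S: lon 95.64°, lat 126.68°.
Field (20°×10°, letters A–R): 95.64/20 → 4 → E, 126.68/10 → 12 → M; chars EM.
Square (2°×1°, digits 0–9): 15.64/2 → 7, 6.68/1 → 6; chars 76.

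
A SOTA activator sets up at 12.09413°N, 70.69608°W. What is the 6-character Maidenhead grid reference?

Shift to the Maidenhead origin (180°W, 90°S): lon 109.3039, lat 102.0941.
Field: 109.3039/20 → 5 → F, 102.0941/10 → 10 → K; chars FK.
Square: 9.3039/2 → 4, 2.0941/1 → 2; chars 42.
Subsquare: 1.3039/0.0833333 → 15 → p, 0.0941/0.0416667 → 2 → c; chars pc.

FK42pc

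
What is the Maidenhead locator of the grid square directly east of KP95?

LP05

Longitude square 9; +1 → 10, wraps to 0, carry into field.
Longitude field K = 10; +1 → 11 = L.
The latitude characters are unchanged.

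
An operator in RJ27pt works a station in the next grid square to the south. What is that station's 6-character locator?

Latitude subsquare t = 19; −1 → 18 = s.
The longitude characters are unchanged.

RJ27ps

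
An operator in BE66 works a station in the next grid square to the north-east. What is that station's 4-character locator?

Longitude square 6; +1 → 7.
Latitude square 6; +1 → 7.

BE77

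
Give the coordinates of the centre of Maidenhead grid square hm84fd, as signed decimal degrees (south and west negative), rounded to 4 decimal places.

34.1458, -23.5417

Field H=7, M=12: +7·20° lon, +12·10° lat → SW at lon -40°, lat 30°.
Square 8, 4: +8·2° lon, +4·1° lat → SW at lon -24°, lat 34°.
Subsquare f=5, d=3: +5·0.0833333° lon, +3·0.0416667° lat → SW at lon -23.5833°, lat 34.125°.
Cell spans 0.0833333° lon × 0.0416667° lat. Centre is SW corner plus half of each.
latitude 34.1458, longitude -23.5417.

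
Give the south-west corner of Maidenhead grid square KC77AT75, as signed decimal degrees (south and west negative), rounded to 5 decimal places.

-62.18750, 34.05833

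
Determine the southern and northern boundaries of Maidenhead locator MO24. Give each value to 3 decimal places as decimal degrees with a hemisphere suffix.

54.000° N, 55.000° N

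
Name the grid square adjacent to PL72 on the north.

PL73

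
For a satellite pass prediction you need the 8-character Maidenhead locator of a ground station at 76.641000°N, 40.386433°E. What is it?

LQ06ep63

Offset from 180°W / 90°S: lon 220.38643°, lat 166.64100°.
Field (20°×10°, letters A–R): lon ⌊220.38643/20⌋ = 11 → L; lat ⌊166.64100/10⌋ = 16 → Q.
Square (2°×1°, digits 0–9): lon ⌊0.38643/2⌋ = 0; lat ⌊6.64100/1⌋ = 6.
Subsquare (5′×2.5′, letters a–x): lon ⌊0.38643/0.0833333⌋ = 4 → e; lat ⌊0.64100/0.0416667⌋ = 15 → p.
Extended square (30″×15″, digits 0–9): lon ⌊0.05310/0.00833333⌋ = 6; lat ⌊0.01600/0.00416667⌋ = 3.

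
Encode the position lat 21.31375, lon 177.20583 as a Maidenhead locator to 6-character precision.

RL81oh

Add 180° to longitude and 90° to latitude: 357.2058, 111.3137.
Field: lon ⌊357.2058/20⌋ = 17 → R; lat ⌊111.3137/10⌋ = 11 → L.
Square: lon ⌊17.2058/2⌋ = 8; lat ⌊1.3137/1⌋ = 1.
Subsquare: lon ⌊1.2058/0.0833333⌋ = 14 → o; lat ⌊0.3137/0.0416667⌋ = 7 → h.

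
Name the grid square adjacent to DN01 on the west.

Longitude square 0; −1 → -1, wraps to 9, carry into field.
Longitude field D = 3; −1 → 2 = C.
The latitude characters are unchanged.

CN91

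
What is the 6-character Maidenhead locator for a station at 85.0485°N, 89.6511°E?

NR45tb

Add 180° to longitude and 90° to latitude: 269.6511, 175.0485.
Field (20°×10°, letters A–R): 269.6511/20 → 13 → N, 175.0485/10 → 17 → R; chars NR.
Square (2°×1°, digits 0–9): 9.6511/2 → 4, 5.0485/1 → 5; chars 45.
Subsquare (5′×2.5′, letters a–x): 1.6511/0.0833333 → 19 → t, 0.0485/0.0416667 → 1 → b; chars tb.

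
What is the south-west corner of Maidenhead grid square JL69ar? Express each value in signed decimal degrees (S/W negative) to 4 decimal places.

29.7083, 12.0000

Field J=9, L=11: +9·20° lon, +11·10° lat → SW at lon 0°, lat 20°.
Square 6, 9: +6·2° lon, +9·1° lat → SW at lon 12°, lat 29°.
Subsquare a=0, r=17: +0·0.0833333° lon, +17·0.0416667° lat → SW at lon 12°, lat 29.7083°.
latitude 29.7083, longitude 12.0000.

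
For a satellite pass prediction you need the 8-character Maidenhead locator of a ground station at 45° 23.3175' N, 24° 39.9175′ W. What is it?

HN75qj03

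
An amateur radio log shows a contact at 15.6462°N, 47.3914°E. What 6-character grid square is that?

LK35qp

Shift to the Maidenhead origin (180°W, 90°S): lon 227.3914, lat 105.6462.
Field: lon ⌊227.3914/20⌋ = 11 → L; lat ⌊105.6462/10⌋ = 10 → K.
Square: lon ⌊7.3914/2⌋ = 3; lat ⌊5.6462/1⌋ = 5.
Subsquare: lon ⌊1.3914/0.0833333⌋ = 16 → q; lat ⌊0.6462/0.0416667⌋ = 15 → p.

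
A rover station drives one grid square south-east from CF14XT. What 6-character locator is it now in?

Longitude subsquare x = 23; +1 → 24, wraps to 0 = a, carry into square.
Longitude square 1; +1 → 2.
Latitude subsquare t = 19; −1 → 18 = s.

CF24as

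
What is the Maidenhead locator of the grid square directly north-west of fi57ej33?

Longitude extended square 3; −1 → 2.
Latitude extended square 3; +1 → 4.

FI57ej24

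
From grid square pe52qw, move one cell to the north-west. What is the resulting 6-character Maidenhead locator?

PE52px

Longitude subsquare q = 16; −1 → 15 = p.
Latitude subsquare w = 22; +1 → 23 = x.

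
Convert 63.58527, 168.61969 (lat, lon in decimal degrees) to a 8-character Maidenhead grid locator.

Add 180° to longitude and 90° to latitude: 348.61969, 153.58527.
Field (20°×10°, letters A–R): lon ⌊348.61969/20⌋ = 17 → R; lat ⌊153.58527/10⌋ = 15 → P.
Square (2°×1°, digits 0–9): lon ⌊8.61969/2⌋ = 4; lat ⌊3.58527/1⌋ = 3.
Subsquare (5′×2.5′, letters a–x): lon ⌊0.61969/0.0833333⌋ = 7 → h; lat ⌊0.58527/0.0416667⌋ = 14 → o.
Extended square (30″×15″, digits 0–9): lon ⌊0.03636/0.00833333⌋ = 4; lat ⌊0.00194/0.00416667⌋ = 0.

RP43ho40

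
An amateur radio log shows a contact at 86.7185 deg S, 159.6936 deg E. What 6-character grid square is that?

QA93ug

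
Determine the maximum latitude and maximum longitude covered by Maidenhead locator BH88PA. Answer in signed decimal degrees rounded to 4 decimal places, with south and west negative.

-11.9583, -142.6667

Field B=1, H=7: +1·20° lon, +7·10° lat → SW at lon -160°, lat -20°.
Square 8, 8: +8·2° lon, +8·1° lat → SW at lon -144°, lat -12°.
Subsquare p=15, a=0: +15·0.0833333° lon, +0·0.0416667° lat → SW at lon -142.75°, lat -12°.
Cell spans 0.0833333° lon × 0.0416667° lat. NE corner is SW corner plus one full cell.
latitude -11.9583, longitude -142.6667.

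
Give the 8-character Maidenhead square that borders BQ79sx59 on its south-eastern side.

Longitude extended square 5; +1 → 6.
Latitude extended square 9; −1 → 8.

BQ79sx68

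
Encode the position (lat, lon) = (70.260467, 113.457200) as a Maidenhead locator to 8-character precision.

Offset from 180°W / 90°S: lon 293.45720°, lat 160.26047°.
Field: lon ⌊293.45720/20⌋ = 14 → O; lat ⌊160.26047/10⌋ = 16 → Q.
Square: lon ⌊13.45720/2⌋ = 6; lat ⌊0.26047/1⌋ = 0.
Subsquare: lon ⌊1.45720/0.0833333⌋ = 17 → r; lat ⌊0.26047/0.0416667⌋ = 6 → g.
Extended square: lon ⌊0.04053/0.00833333⌋ = 4; lat ⌊0.01047/0.00416667⌋ = 2.

OQ60rg42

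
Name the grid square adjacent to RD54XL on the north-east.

RD64am

Longitude subsquare x = 23; +1 → 24, wraps to 0 = a, carry into square.
Longitude square 5; +1 → 6.
Latitude subsquare l = 11; +1 → 12 = m.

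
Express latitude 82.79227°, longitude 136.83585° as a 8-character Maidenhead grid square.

PR82kt00

Offset from 180°W / 90°S: lon 316.83585°, lat 172.79227°.
Field: 316.83585/20 → 15 → P, 172.79227/10 → 17 → R; chars PR.
Square: 16.83585/2 → 8, 2.79227/1 → 2; chars 82.
Subsquare: 0.83585/0.0833333 → 10 → k, 0.79227/0.0416667 → 19 → t; chars kt.
Extended square: 0.00252/0.00833333 → 0, 0.00060/0.00416667 → 0; chars 00.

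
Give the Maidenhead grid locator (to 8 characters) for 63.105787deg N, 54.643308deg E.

LP73hc75

Offset from 180°W / 90°S: lon 234.64331°, lat 153.10579°.
Field: lon ⌊234.64331/20⌋ = 11 → L; lat ⌊153.10579/10⌋ = 15 → P.
Square: lon ⌊14.64331/2⌋ = 7; lat ⌊3.10579/1⌋ = 3.
Subsquare: lon ⌊0.64331/0.0833333⌋ = 7 → h; lat ⌊0.10579/0.0416667⌋ = 2 → c.
Extended square: lon ⌊0.05997/0.00833333⌋ = 7; lat ⌊0.02245/0.00416667⌋ = 5.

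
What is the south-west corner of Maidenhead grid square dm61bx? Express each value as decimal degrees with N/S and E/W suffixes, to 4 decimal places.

Field D=3, M=12: +3·20° lon, +12·10° lat → SW at lon -120°, lat 30°.
Square 6, 1: +6·2° lon, +1·1° lat → SW at lon -108°, lat 31°.
Subsquare b=1, x=23: +1·0.0833333° lon, +23·0.0416667° lat → SW at lon -107.917°, lat 31.9583°.
latitude 31.9583° N, longitude 107.9167° W.

31.9583° N, 107.9167° W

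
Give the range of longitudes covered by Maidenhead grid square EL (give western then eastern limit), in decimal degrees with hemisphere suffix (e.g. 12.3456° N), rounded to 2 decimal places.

100.00° W, 80.00° W

Field E=4, L=11: +4·20° lon, +11·10° lat → SW at lon -100°, lat 20°.
Cell spans 20° lon × 10° lat.
west 100.00° W, east 80.00° W.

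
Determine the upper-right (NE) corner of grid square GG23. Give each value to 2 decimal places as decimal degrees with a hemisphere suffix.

Field G=6, G=6: +6·20° lon, +6·10° lat → SW at lon -60°, lat -30°.
Square 2, 3: +2·2° lon, +3·1° lat → SW at lon -56°, lat -27°.
Cell spans 2° lon × 1° lat. NE corner is SW corner plus one full cell.
latitude 26.00° S, longitude 54.00° W.

26.00° S, 54.00° W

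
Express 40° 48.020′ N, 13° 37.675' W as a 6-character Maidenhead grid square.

IN30et

Shift to the Maidenhead origin (180°W, 90°S): lon 166.3721, lat 130.8003.
Field: lon ⌊166.3721/20⌋ = 8 → I; lat ⌊130.8003/10⌋ = 13 → N.
Square: lon ⌊6.3721/2⌋ = 3; lat ⌊0.8003/1⌋ = 0.
Subsquare: lon ⌊0.3721/0.0833333⌋ = 4 → e; lat ⌊0.8003/0.0416667⌋ = 19 → t.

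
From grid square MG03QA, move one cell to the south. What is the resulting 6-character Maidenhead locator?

MG02qx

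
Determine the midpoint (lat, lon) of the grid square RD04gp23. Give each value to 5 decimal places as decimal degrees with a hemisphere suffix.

55.36042° S, 160.52083° E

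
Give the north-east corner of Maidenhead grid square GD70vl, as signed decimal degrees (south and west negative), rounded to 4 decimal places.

-59.5000, -44.1667

Field G=6, D=3: +6·20° lon, +3·10° lat → SW at lon -60°, lat -60°.
Square 7, 0: +7·2° lon, +0·1° lat → SW at lon -46°, lat -60°.
Subsquare v=21, l=11: +21·0.0833333° lon, +11·0.0416667° lat → SW at lon -44.25°, lat -59.5417°.
Cell spans 0.0833333° lon × 0.0416667° lat. NE corner is SW corner plus one full cell.
latitude -59.5000, longitude -44.1667.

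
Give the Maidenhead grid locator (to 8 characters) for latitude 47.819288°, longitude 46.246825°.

LN37ct96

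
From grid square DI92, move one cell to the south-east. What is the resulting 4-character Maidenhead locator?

EI01

Longitude square 9; +1 → 10, wraps to 0, carry into field.
Longitude field D = 3; +1 → 4 = E.
Latitude square 2; −1 → 1.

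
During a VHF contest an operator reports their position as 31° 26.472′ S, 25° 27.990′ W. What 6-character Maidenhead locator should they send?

HF78gn

Add 180° to longitude and 90° to latitude: 154.5335, 58.5588.
Field: lon ⌊154.5335/20⌋ = 7 → H; lat ⌊58.5588/10⌋ = 5 → F.
Square: lon ⌊14.5335/2⌋ = 7; lat ⌊8.5588/1⌋ = 8.
Subsquare: lon ⌊0.5335/0.0833333⌋ = 6 → g; lat ⌊0.5588/0.0416667⌋ = 13 → n.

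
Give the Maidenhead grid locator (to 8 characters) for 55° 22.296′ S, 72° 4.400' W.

Add 180° to longitude and 90° to latitude: 107.92667, 34.62840.
Field: 107.92667/20 → 5 → F, 34.62840/10 → 3 → D; chars FD.
Square: 7.92667/2 → 3, 4.62840/1 → 4; chars 34.
Subsquare: 1.92667/0.0833333 → 23 → x, 0.62840/0.0416667 → 15 → p; chars xp.
Extended square: 0.01000/0.00833333 → 1, 0.00340/0.00416667 → 0; chars 10.

FD34xp10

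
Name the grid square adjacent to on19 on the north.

Latitude square 9; +1 → 10, wraps to 0, carry into field.
Latitude field N = 13; +1 → 14 = O.
The longitude characters are unchanged.

OO10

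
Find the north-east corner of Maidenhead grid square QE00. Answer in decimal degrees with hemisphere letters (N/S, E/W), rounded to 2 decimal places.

Field Q=16, E=4: +16·20° lon, +4·10° lat → SW at lon 140°, lat -50°.
Square 0, 0: +0·2° lon, +0·1° lat → SW at lon 140°, lat -50°.
Cell spans 2° lon × 1° lat. NE corner is SW corner plus one full cell.
latitude 49.00° S, longitude 142.00° E.

49.00° S, 142.00° E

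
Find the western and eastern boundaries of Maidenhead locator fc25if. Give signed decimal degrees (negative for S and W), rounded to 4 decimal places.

Field F=5, C=2: +5·20° lon, +2·10° lat → SW at lon -80°, lat -70°.
Square 2, 5: +2·2° lon, +5·1° lat → SW at lon -76°, lat -65°.
Subsquare i=8, f=5: +8·0.0833333° lon, +5·0.0416667° lat → SW at lon -75.3333°, lat -64.7917°.
Cell spans 0.0833333° lon × 0.0416667° lat.
west -75.3333, east -75.2500.

-75.3333, -75.2500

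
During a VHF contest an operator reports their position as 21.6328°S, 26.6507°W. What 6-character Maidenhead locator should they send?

Shift to the Maidenhead origin (180°W, 90°S): lon 153.3493, lat 68.3672.
Field: lon ⌊153.3493/20⌋ = 7 → H; lat ⌊68.3672/10⌋ = 6 → G.
Square: lon ⌊13.3493/2⌋ = 6; lat ⌊8.3672/1⌋ = 8.
Subsquare: lon ⌊1.3493/0.0833333⌋ = 16 → q; lat ⌊0.3672/0.0416667⌋ = 8 → i.

HG68qi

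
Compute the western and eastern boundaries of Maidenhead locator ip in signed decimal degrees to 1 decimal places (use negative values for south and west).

Field I=8, P=15: +8·20° lon, +15·10° lat → SW at lon -20°, lat 60°.
Cell spans 20° lon × 10° lat.
west -20.0, east 0.0.

-20.0, 0.0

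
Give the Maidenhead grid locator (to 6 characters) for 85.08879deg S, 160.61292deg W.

AA94qv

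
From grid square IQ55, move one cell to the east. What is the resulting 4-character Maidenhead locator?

IQ65

Longitude square 5; +1 → 6.
The latitude characters are unchanged.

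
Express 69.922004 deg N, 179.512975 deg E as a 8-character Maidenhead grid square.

Offset from 180°W / 90°S: lon 359.51297°, lat 159.92200°.
Field: lon ⌊359.51297/20⌋ = 17 → R; lat ⌊159.92200/10⌋ = 15 → P.
Square: lon ⌊19.51297/2⌋ = 9; lat ⌊9.92200/1⌋ = 9.
Subsquare: lon ⌊1.51297/0.0833333⌋ = 18 → s; lat ⌊0.92200/0.0416667⌋ = 22 → w.
Extended square: lon ⌊0.01297/0.00833333⌋ = 1; lat ⌊0.00534/0.00416667⌋ = 1.

RP99sw11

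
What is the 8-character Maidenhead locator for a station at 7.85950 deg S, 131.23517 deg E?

PI52od83

Offset from 180°W / 90°S: lon 311.23517°, lat 82.14050°.
Field (20°×10°, letters A–R): 311.23517/20 → 15 → P, 82.14050/10 → 8 → I; chars PI.
Square (2°×1°, digits 0–9): 11.23517/2 → 5, 2.14050/1 → 2; chars 52.
Subsquare (5′×2.5′, letters a–x): 1.23517/0.0833333 → 14 → o, 0.14050/0.0416667 → 3 → d; chars od.
Extended square (30″×15″, digits 0–9): 0.06850/0.00833333 → 8, 0.01550/0.00416667 → 3; chars 83.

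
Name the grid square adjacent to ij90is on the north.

Latitude subsquare s = 18; +1 → 19 = t.
The longitude characters are unchanged.

IJ90it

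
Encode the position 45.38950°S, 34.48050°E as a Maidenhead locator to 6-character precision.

KE74fo

Shift to the Maidenhead origin (180°W, 90°S): lon 214.4805, lat 44.6105.
Field: lon ⌊214.4805/20⌋ = 10 → K; lat ⌊44.6105/10⌋ = 4 → E.
Square: lon ⌊14.4805/2⌋ = 7; lat ⌊4.6105/1⌋ = 4.
Subsquare: lon ⌊0.4805/0.0833333⌋ = 5 → f; lat ⌊0.6105/0.0416667⌋ = 14 → o.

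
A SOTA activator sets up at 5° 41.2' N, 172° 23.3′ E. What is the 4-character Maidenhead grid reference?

RJ65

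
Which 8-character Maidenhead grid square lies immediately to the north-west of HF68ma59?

HF68mb40

Longitude extended square 5; −1 → 4.
Latitude extended square 9; +1 → 10, wraps to 0, carry into subsquare.
Latitude subsquare a = 0; +1 → 1 = b.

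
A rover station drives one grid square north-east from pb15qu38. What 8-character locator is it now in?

PB15qu49

Longitude extended square 3; +1 → 4.
Latitude extended square 8; +1 → 9.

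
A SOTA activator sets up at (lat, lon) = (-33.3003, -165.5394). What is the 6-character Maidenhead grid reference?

AF76fq

Offset from 180°W / 90°S: lon 14.4606°, lat 56.6997°.
Field: lon ⌊14.4606/20⌋ = 0 → A; lat ⌊56.6997/10⌋ = 5 → F.
Square: lon ⌊14.4606/2⌋ = 7; lat ⌊6.6997/1⌋ = 6.
Subsquare: lon ⌊0.4606/0.0833333⌋ = 5 → f; lat ⌊0.6997/0.0416667⌋ = 16 → q.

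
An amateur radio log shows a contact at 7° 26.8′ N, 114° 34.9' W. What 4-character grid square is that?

Shift to the Maidenhead origin (180°W, 90°S): lon 65.42, lat 97.45.
Field: 65.42/20 → 3 → D, 97.45/10 → 9 → J; chars DJ.
Square: 5.42/2 → 2, 7.45/1 → 7; chars 27.

DJ27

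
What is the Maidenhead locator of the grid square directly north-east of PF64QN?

PF64ro

Longitude subsquare q = 16; +1 → 17 = r.
Latitude subsquare n = 13; +1 → 14 = o.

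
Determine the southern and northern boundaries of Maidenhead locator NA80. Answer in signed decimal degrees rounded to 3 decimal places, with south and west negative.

-90.000, -89.000

Field N=13, A=0: +13·20° lon, +0·10° lat → SW at lon 80°, lat -90°.
Square 8, 0: +8·2° lon, +0·1° lat → SW at lon 96°, lat -90°.
Cell spans 2° lon × 1° lat.
south -90.000, north -89.000.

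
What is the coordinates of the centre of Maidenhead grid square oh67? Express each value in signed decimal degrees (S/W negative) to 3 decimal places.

-12.500, 113.000

Field O=14, H=7: +14·20° lon, +7·10° lat → SW at lon 100°, lat -20°.
Square 6, 7: +6·2° lon, +7·1° lat → SW at lon 112°, lat -13°.
Cell spans 2° lon × 1° lat. Centre is SW corner plus half of each.
latitude -12.500, longitude 113.000.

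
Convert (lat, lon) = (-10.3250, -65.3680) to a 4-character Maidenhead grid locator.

Offset from 180°W / 90°S: lon 114.63°, lat 79.67°.
Field (20°×10°, letters A–R): lon ⌊114.63/20⌋ = 5 → F; lat ⌊79.67/10⌋ = 7 → H.
Square (2°×1°, digits 0–9): lon ⌊14.63/2⌋ = 7; lat ⌊9.67/1⌋ = 9.

FH79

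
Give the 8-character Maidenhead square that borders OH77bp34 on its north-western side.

OH77bp25

Longitude extended square 3; −1 → 2.
Latitude extended square 4; +1 → 5.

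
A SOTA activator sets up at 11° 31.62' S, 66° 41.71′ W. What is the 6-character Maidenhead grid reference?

Offset from 180°W / 90°S: lon 113.3048°, lat 78.4730°.
Field: 113.3048/20 → 5 → F, 78.4730/10 → 7 → H; chars FH.
Square: 13.3048/2 → 6, 8.4730/1 → 8; chars 68.
Subsquare: 1.3048/0.0833333 → 15 → p, 0.4730/0.0416667 → 11 → l; chars pl.

FH68pl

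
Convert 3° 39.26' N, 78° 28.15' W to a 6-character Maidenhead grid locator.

Offset from 180°W / 90°S: lon 101.5308°, lat 93.6543°.
Field: 101.5308/20 → 5 → F, 93.6543/10 → 9 → J; chars FJ.
Square: 1.5308/2 → 0, 3.6543/1 → 3; chars 03.
Subsquare: 1.5308/0.0833333 → 18 → s, 0.6543/0.0416667 → 15 → p; chars sp.

FJ03sp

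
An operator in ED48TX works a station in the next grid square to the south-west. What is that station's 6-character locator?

Longitude subsquare t = 19; −1 → 18 = s.
Latitude subsquare x = 23; −1 → 22 = w.

ED48sw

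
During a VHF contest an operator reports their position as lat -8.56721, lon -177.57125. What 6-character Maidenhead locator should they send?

AI11fk

Shift to the Maidenhead origin (180°W, 90°S): lon 2.4288, lat 81.4328.
Field (20°×10°, letters A–R): 2.4288/20 → 0 → A, 81.4328/10 → 8 → I; chars AI.
Square (2°×1°, digits 0–9): 2.4288/2 → 1, 1.4328/1 → 1; chars 11.
Subsquare (5′×2.5′, letters a–x): 0.4288/0.0833333 → 5 → f, 0.4328/0.0416667 → 10 → k; chars fk.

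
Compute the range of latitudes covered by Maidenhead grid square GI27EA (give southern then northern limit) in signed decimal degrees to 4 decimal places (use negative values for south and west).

Field G=6, I=8: +6·20° lon, +8·10° lat → SW at lon -60°, lat -10°.
Square 2, 7: +2·2° lon, +7·1° lat → SW at lon -56°, lat -3°.
Subsquare e=4, a=0: +4·0.0833333° lon, +0·0.0416667° lat → SW at lon -55.6667°, lat -3°.
Cell spans 0.0833333° lon × 0.0416667° lat.
south -3.0000, north -2.9583.

-3.0000, -2.9583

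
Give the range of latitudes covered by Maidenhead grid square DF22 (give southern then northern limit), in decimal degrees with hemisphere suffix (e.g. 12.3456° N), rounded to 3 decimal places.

38.000° S, 37.000° S

Field D=3, F=5: +3·20° lon, +5·10° lat → SW at lon -120°, lat -40°.
Square 2, 2: +2·2° lon, +2·1° lat → SW at lon -116°, lat -38°.
Cell spans 2° lon × 1° lat.
south 38.000° S, north 37.000° S.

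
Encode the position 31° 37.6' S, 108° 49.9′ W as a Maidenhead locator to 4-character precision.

DF58

Shift to the Maidenhead origin (180°W, 90°S): lon 71.17, lat 58.37.
Field: 71.17/20 → 3 → D, 58.37/10 → 5 → F; chars DF.
Square: 11.17/2 → 5, 8.37/1 → 8; chars 58.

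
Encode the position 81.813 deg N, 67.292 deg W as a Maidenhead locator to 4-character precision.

FR61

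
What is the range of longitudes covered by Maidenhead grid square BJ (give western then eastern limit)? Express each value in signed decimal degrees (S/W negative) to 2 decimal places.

-160.00, -140.00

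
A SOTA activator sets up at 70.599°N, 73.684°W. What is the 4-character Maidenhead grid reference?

FQ30

Add 180° to longitude and 90° to latitude: 106.32, 160.60.
Field: 106.32/20 → 5 → F, 160.60/10 → 16 → Q; chars FQ.
Square: 6.32/2 → 3, 0.60/1 → 0; chars 30.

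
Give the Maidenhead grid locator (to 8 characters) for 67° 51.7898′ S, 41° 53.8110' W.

Add 180° to longitude and 90° to latitude: 138.10315, 22.13684.
Field (20°×10°, letters A–R): 138.10315/20 → 6 → G, 22.13684/10 → 2 → C; chars GC.
Square (2°×1°, digits 0–9): 18.10315/2 → 9, 2.13684/1 → 2; chars 92.
Subsquare (5′×2.5′, letters a–x): 0.10315/0.0833333 → 1 → b, 0.13684/0.0416667 → 3 → d; chars bd.
Extended square (30″×15″, digits 0–9): 0.01982/0.00833333 → 2, 0.01184/0.00416667 → 2; chars 22.

GC92bd22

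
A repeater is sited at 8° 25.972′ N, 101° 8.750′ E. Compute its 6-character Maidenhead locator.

OJ08nk

Offset from 180°W / 90°S: lon 281.1458°, lat 98.4329°.
Field: lon ⌊281.1458/20⌋ = 14 → O; lat ⌊98.4329/10⌋ = 9 → J.
Square: lon ⌊1.1458/2⌋ = 0; lat ⌊8.4329/1⌋ = 8.
Subsquare: lon ⌊1.1458/0.0833333⌋ = 13 → n; lat ⌊0.4329/0.0416667⌋ = 10 → k.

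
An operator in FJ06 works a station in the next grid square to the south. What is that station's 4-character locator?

Latitude square 6; −1 → 5.
The longitude characters are unchanged.

FJ05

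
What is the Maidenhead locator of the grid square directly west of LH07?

KH97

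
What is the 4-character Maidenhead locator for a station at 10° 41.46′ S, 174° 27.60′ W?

Offset from 180°W / 90°S: lon 5.54°, lat 79.31°.
Field: lon ⌊5.54/20⌋ = 0 → A; lat ⌊79.31/10⌋ = 7 → H.
Square: lon ⌊5.54/2⌋ = 2; lat ⌊9.31/1⌋ = 9.

AH29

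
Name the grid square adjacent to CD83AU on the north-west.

CD73xv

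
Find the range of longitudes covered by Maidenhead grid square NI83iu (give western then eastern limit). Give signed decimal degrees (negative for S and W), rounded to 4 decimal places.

96.6667, 96.7500

Field N=13, I=8: +13·20° lon, +8·10° lat → SW at lon 80°, lat -10°.
Square 8, 3: +8·2° lon, +3·1° lat → SW at lon 96°, lat -7°.
Subsquare i=8, u=20: +8·0.0833333° lon, +20·0.0416667° lat → SW at lon 96.6667°, lat -6.16667°.
Cell spans 0.0833333° lon × 0.0416667° lat.
west 96.6667, east 96.7500.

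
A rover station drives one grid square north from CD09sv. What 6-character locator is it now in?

CD09sw

Latitude subsquare v = 21; +1 → 22 = w.
The longitude characters are unchanged.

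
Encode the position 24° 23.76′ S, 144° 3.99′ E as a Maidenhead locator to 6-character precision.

Offset from 180°W / 90°S: lon 324.0665°, lat 65.6040°.
Field: lon ⌊324.0665/20⌋ = 16 → Q; lat ⌊65.6040/10⌋ = 6 → G.
Square: lon ⌊4.0665/2⌋ = 2; lat ⌊5.6040/1⌋ = 5.
Subsquare: lon ⌊0.0665/0.0833333⌋ = 0 → a; lat ⌊0.6040/0.0416667⌋ = 14 → o.

QG25ao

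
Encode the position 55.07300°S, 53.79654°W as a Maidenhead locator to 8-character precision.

Shift to the Maidenhead origin (180°W, 90°S): lon 126.20346, lat 34.92700.
Field (20°×10°, letters A–R): 126.20346/20 → 6 → G, 34.92700/10 → 3 → D; chars GD.
Square (2°×1°, digits 0–9): 6.20346/2 → 3, 4.92700/1 → 4; chars 34.
Subsquare (5′×2.5′, letters a–x): 0.20346/0.0833333 → 2 → c, 0.92700/0.0416667 → 22 → w; chars cw.
Extended square (30″×15″, digits 0–9): 0.03679/0.00833333 → 4, 0.01033/0.00416667 → 2; chars 42.

GD34cw42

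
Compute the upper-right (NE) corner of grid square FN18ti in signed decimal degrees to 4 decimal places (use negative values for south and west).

48.3750, -76.3333

Field F=5, N=13: +5·20° lon, +13·10° lat → SW at lon -80°, lat 40°.
Square 1, 8: +1·2° lon, +8·1° lat → SW at lon -78°, lat 48°.
Subsquare t=19, i=8: +19·0.0833333° lon, +8·0.0416667° lat → SW at lon -76.4167°, lat 48.3333°.
Cell spans 0.0833333° lon × 0.0416667° lat. NE corner is SW corner plus one full cell.
latitude 48.3750, longitude -76.3333.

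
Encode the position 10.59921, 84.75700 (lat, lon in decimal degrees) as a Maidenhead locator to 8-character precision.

NK20jo03

Add 180° to longitude and 90° to latitude: 264.75700, 100.59921.
Field: lon ⌊264.75700/20⌋ = 13 → N; lat ⌊100.59921/10⌋ = 10 → K.
Square: lon ⌊4.75700/2⌋ = 2; lat ⌊0.59921/1⌋ = 0.
Subsquare: lon ⌊0.75700/0.0833333⌋ = 9 → j; lat ⌊0.59921/0.0416667⌋ = 14 → o.
Extended square: lon ⌊0.00700/0.00833333⌋ = 0; lat ⌊0.01588/0.00416667⌋ = 3.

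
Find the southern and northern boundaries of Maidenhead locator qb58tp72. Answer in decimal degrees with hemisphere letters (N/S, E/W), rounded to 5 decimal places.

71.36667° S, 71.36250° S

Field Q=16, B=1: +16·20° lon, +1·10° lat → SW at lon 140°, lat -80°.
Square 5, 8: +5·2° lon, +8·1° lat → SW at lon 150°, lat -72°.
Subsquare t=19, p=15: +19·0.0833333° lon, +15·0.0416667° lat → SW at lon 151.583°, lat -71.375°.
Extended square 7, 2: +7·0.00833333° lon, +2·0.00416667° lat → SW at lon 151.642°, lat -71.3667°.
Cell spans 0.00833333° lon × 0.00416667° lat.
south 71.36667° S, north 71.36250° S.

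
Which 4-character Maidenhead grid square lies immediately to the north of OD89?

OE80

Latitude square 9; +1 → 10, wraps to 0, carry into field.
Latitude field D = 3; +1 → 4 = E.
The longitude characters are unchanged.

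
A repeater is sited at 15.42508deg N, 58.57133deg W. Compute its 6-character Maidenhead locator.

Offset from 180°W / 90°S: lon 121.4287°, lat 105.4251°.
Field: lon ⌊121.4287/20⌋ = 6 → G; lat ⌊105.4251/10⌋ = 10 → K.
Square: lon ⌊1.4287/2⌋ = 0; lat ⌊5.4251/1⌋ = 5.
Subsquare: lon ⌊1.4287/0.0833333⌋ = 17 → r; lat ⌊0.4251/0.0416667⌋ = 10 → k.

GK05rk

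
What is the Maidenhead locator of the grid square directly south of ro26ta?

Latitude subsquare a = 0; −1 → -1, wraps to 23 = x, carry into square.
Latitude square 6; −1 → 5.
The longitude characters are unchanged.

RO25tx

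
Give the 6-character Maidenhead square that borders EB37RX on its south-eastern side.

EB37sw

Longitude subsquare r = 17; +1 → 18 = s.
Latitude subsquare x = 23; −1 → 22 = w.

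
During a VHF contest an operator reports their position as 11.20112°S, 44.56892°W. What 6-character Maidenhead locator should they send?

Add 180° to longitude and 90° to latitude: 135.4311, 78.7989.
Field (20°×10°, letters A–R): 135.4311/20 → 6 → G, 78.7989/10 → 7 → H; chars GH.
Square (2°×1°, digits 0–9): 15.4311/2 → 7, 8.7989/1 → 8; chars 78.
Subsquare (5′×2.5′, letters a–x): 1.4311/0.0833333 → 17 → r, 0.7989/0.0416667 → 19 → t; chars rt.

GH78rt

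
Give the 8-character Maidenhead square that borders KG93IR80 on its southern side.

KG93iq89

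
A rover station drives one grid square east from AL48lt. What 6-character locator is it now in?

Longitude subsquare l = 11; +1 → 12 = m.
The latitude characters are unchanged.

AL48mt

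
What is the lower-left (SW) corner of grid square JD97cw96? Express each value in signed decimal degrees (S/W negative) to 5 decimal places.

Field J=9, D=3: +9·20° lon, +3·10° lat → SW at lon 0°, lat -60°.
Square 9, 7: +9·2° lon, +7·1° lat → SW at lon 18°, lat -53°.
Subsquare c=2, w=22: +2·0.0833333° lon, +22·0.0416667° lat → SW at lon 18.1667°, lat -52.0833°.
Extended square 9, 6: +9·0.00833333° lon, +6·0.00416667° lat → SW at lon 18.2417°, lat -52.0583°.
latitude -52.05833, longitude 18.24167.

-52.05833, 18.24167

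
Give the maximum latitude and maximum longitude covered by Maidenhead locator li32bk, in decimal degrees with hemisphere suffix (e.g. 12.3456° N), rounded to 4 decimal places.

Field L=11, I=8: +11·20° lon, +8·10° lat → SW at lon 40°, lat -10°.
Square 3, 2: +3·2° lon, +2·1° lat → SW at lon 46°, lat -8°.
Subsquare b=1, k=10: +1·0.0833333° lon, +10·0.0416667° lat → SW at lon 46.0833°, lat -7.58333°.
Cell spans 0.0833333° lon × 0.0416667° lat. NE corner is SW corner plus one full cell.
latitude 7.5417° S, longitude 46.1667° E.

7.5417° S, 46.1667° E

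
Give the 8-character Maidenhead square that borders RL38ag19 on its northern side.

RL38ah10

Latitude extended square 9; +1 → 10, wraps to 0, carry into subsquare.
Latitude subsquare g = 6; +1 → 7 = h.
The longitude characters are unchanged.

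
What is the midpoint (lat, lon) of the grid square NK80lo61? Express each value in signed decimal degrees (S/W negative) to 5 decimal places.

10.58958, 96.97083

Field N=13, K=10: +13·20° lon, +10·10° lat → SW at lon 80°, lat 10°.
Square 8, 0: +8·2° lon, +0·1° lat → SW at lon 96°, lat 10°.
Subsquare l=11, o=14: +11·0.0833333° lon, +14·0.0416667° lat → SW at lon 96.9167°, lat 10.5833°.
Extended square 6, 1: +6·0.00833333° lon, +1·0.00416667° lat → SW at lon 96.9667°, lat 10.5875°.
Cell spans 0.00833333° lon × 0.00416667° lat. Centre is SW corner plus half of each.
latitude 10.58958, longitude 96.97083.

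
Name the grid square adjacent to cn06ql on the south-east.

CN06rk

Longitude subsquare q = 16; +1 → 17 = r.
Latitude subsquare l = 11; −1 → 10 = k.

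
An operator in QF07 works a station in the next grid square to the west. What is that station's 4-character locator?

Longitude square 0; −1 → -1, wraps to 9, carry into field.
Longitude field Q = 16; −1 → 15 = P.
The latitude characters are unchanged.

PF97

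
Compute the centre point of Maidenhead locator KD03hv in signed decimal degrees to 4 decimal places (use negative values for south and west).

-56.1042, 20.6250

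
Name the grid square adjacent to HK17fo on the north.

HK17fp

Latitude subsquare o = 14; +1 → 15 = p.
The longitude characters are unchanged.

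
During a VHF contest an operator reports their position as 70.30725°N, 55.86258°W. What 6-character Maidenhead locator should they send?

GQ20bh

Offset from 180°W / 90°S: lon 124.1374°, lat 160.3073°.
Field: lon ⌊124.1374/20⌋ = 6 → G; lat ⌊160.3073/10⌋ = 16 → Q.
Square: lon ⌊4.1374/2⌋ = 2; lat ⌊0.3073/1⌋ = 0.
Subsquare: lon ⌊0.1374/0.0833333⌋ = 1 → b; lat ⌊0.3073/0.0416667⌋ = 7 → h.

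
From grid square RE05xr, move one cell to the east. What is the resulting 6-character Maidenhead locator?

Longitude subsquare x = 23; +1 → 24, wraps to 0 = a, carry into square.
Longitude square 0; +1 → 1.
The latitude characters are unchanged.

RE15ar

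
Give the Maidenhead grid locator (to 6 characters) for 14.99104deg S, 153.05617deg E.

QH65ma

Offset from 180°W / 90°S: lon 333.0562°, lat 75.0090°.
Field: lon ⌊333.0562/20⌋ = 16 → Q; lat ⌊75.0090/10⌋ = 7 → H.
Square: lon ⌊13.0562/2⌋ = 6; lat ⌊5.0090/1⌋ = 5.
Subsquare: lon ⌊1.0562/0.0833333⌋ = 12 → m; lat ⌊0.0090/0.0416667⌋ = 0 → a.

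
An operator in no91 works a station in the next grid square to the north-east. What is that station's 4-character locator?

OO02

Longitude square 9; +1 → 10, wraps to 0, carry into field.
Longitude field N = 13; +1 → 14 = O.
Latitude square 1; +1 → 2.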